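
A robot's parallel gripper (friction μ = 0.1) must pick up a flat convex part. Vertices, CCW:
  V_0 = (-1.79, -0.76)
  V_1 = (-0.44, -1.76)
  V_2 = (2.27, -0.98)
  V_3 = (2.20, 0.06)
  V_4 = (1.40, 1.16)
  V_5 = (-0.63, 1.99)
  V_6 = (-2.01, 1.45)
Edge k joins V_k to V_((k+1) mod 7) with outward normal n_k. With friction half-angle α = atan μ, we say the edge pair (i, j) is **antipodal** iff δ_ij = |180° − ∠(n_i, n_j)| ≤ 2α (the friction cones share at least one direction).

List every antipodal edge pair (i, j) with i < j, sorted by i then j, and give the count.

α = atan 0.1 = 5.71°;  2α = 11.42°
n_0 = (-0.5952, -0.8036)
n_1 = (+0.2766, -0.9610)
n_2 = (+0.9977, +0.0672)
n_3 = (+0.8087, +0.5882)
n_4 = (+0.3785, +0.9256)
n_5 = (-0.3644, +0.9312)
n_6 = (-0.9951, -0.0991)
  (0,1): δ = 127.41°  ·
  (0,2): δ = 49.62°  ·
  (0,3): δ = 17.44°  ·
  (0,4): δ = 14.29°  ·
  (0,5): δ = 57.90°  ·
  (0,6): δ = 132.21°  ·
  (1,2): δ = 102.21°  ·
  (1,3): δ = 70.03°  ·
  (1,4): δ = 38.30°  ·
  (1,5): δ = 5.31°  ✓
  (1,6): δ = 79.63°  ·
  (2,3): δ = 147.82°  ·
  (2,4): δ = 116.09°  ·
  (2,5): δ = 72.48°  ·
  (2,6): δ = 1.83°  ✓
  (3,4): δ = 148.27°  ·
  (3,5): δ = 104.66°  ·
  (3,6): δ = 30.34°  ·
  (4,5): δ = 136.39°  ·
  (4,6): δ = 62.08°  ·
  (5,6): δ = 105.69°  ·
antipodal pairs: 2

count = 2; pairs: (1,5), (2,6)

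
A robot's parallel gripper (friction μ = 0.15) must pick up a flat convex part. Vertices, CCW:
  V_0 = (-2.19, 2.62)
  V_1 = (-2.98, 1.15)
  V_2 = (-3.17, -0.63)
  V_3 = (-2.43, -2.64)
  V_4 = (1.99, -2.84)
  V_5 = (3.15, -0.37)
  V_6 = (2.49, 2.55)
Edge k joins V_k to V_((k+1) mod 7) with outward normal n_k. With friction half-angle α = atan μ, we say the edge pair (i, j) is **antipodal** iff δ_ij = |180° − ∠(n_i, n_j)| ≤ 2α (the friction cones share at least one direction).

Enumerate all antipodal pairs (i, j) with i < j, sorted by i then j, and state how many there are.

α = atan 0.15 = 8.53°;  2α = 17.06°
n_0 = (-0.8809, +0.4734)
n_1 = (-0.9944, +0.1061)
n_2 = (-0.9384, -0.3455)
n_3 = (-0.0452, -0.9990)
n_4 = (+0.9052, -0.4251)
n_5 = (+0.9754, +0.2205)
n_6 = (+0.0150, +0.9999)
  (0,1): δ = 157.84°  ·
  (0,2): δ = 131.53°  ·
  (0,3): δ = 64.34°  ·
  (0,4): δ = 3.10°  ✓
  (0,5): δ = 40.99°  ·
  (0,6): δ = 117.40°  ·
  (1,2): δ = 153.70°  ·
  (1,3): δ = 86.50°  ·
  (1,4): δ = 19.06°  ·
  (1,5): δ = 18.83°  ·
  (1,6): δ = 95.24°  ·
  (2,3): δ = 112.80°  ·
  (2,4): δ = 45.37°  ·
  (2,5): δ = 7.48°  ✓
  (2,6): δ = 68.93°  ·
  (3,4): δ = 112.57°  ·
  (3,5): δ = 74.67°  ·
  (3,6): δ = 1.73°  ✓
  (4,5): δ = 142.11°  ·
  (4,6): δ = 65.70°  ·
  (5,6): δ = 103.59°  ·
antipodal pairs: 3

count = 3; pairs: (0,4), (2,5), (3,6)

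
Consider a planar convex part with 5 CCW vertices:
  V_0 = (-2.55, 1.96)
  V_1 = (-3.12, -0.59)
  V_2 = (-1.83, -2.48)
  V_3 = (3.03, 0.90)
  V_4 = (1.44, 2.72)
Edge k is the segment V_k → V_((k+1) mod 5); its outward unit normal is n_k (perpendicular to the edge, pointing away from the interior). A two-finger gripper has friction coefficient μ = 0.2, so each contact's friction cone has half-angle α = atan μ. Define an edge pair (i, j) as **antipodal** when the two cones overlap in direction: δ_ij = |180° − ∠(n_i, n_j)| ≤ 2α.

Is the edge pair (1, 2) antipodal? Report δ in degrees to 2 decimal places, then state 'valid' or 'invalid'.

δ = 89.50°, invalid

α = atan 0.2 = 11.31°;  2α = 22.62°
edge 1: e_1 = (+1.29, -1.89);  n_1 = (-0.8259, -0.5637)
edge 2: e_2 = (+4.86, +3.38);  n_2 = (+0.5710, -0.8210)
∠(n_1, n_2) = 90.50°
δ = |180° − 90.50°| = 89.50°
89.50° > 2α = 22.62°  →  invalid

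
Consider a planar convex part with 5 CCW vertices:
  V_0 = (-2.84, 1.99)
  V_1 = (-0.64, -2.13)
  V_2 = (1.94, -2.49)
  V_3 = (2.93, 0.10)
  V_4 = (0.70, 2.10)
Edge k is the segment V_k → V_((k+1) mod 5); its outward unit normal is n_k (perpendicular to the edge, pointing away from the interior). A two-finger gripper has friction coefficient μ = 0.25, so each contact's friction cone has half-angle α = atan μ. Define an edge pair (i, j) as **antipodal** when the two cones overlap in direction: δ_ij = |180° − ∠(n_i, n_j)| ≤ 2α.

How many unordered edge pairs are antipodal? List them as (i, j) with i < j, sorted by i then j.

α = atan 0.25 = 14.04°;  2α = 28.07°
n_0 = (-0.8821, -0.4710)
n_1 = (-0.1382, -0.9904)
n_2 = (+0.9341, -0.3570)
n_3 = (+0.6677, +0.7445)
n_4 = (-0.0311, +0.9995)
  (0,1): δ = 126.04°  ·
  (0,2): δ = 49.02°  ·
  (0,3): δ = 20.01°  ✓
  (0,4): δ = 63.68°  ·
  (1,2): δ = 102.98°  ·
  (1,3): δ = 33.94°  ·
  (1,4): δ = 9.72°  ✓
  (2,3): δ = 110.97°  ·
  (2,4): δ = 67.30°  ·
  (3,4): δ = 136.33°  ·
antipodal pairs: 2

count = 2; pairs: (0,3), (1,4)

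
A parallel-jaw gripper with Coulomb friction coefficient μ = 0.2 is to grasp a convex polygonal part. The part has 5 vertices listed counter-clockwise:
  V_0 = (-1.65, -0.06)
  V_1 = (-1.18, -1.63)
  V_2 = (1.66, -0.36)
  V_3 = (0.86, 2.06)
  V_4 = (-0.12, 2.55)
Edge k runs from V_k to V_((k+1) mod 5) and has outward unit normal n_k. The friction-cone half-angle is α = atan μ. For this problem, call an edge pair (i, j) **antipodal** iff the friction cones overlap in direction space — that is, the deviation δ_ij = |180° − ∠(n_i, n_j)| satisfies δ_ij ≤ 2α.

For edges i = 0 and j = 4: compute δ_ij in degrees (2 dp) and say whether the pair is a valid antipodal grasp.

α = atan 0.2 = 11.31°;  2α = 22.62°
edge 0: e_0 = (+0.47, -1.57);  n_0 = (-0.9580, -0.2868)
edge 4: e_4 = (-1.53, -2.61);  n_4 = (-0.8627, +0.5057)
∠(n_0, n_4) = 47.04°
δ = |180° − 47.04°| = 132.96°
132.96° > 2α = 22.62°  →  invalid

δ = 132.96°, invalid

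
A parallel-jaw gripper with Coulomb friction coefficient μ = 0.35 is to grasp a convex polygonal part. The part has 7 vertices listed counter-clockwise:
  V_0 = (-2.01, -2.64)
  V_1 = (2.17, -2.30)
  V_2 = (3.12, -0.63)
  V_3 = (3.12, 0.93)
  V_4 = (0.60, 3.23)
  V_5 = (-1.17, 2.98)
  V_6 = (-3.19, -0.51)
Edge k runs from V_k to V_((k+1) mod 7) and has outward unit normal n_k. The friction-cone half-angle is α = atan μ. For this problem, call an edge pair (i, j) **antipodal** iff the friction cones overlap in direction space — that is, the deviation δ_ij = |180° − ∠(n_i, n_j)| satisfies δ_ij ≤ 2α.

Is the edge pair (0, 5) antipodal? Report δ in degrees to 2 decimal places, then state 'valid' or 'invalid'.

δ = 55.29°, invalid

α = atan 0.35 = 19.29°;  2α = 38.58°
edge 0: e_0 = (+4.18, +0.34);  n_0 = (+0.0811, -0.9967)
edge 5: e_5 = (-2.02, -3.49);  n_5 = (-0.8655, +0.5009)
∠(n_0, n_5) = 124.71°
δ = |180° − 124.71°| = 55.29°
55.29° > 2α = 38.58°  →  invalid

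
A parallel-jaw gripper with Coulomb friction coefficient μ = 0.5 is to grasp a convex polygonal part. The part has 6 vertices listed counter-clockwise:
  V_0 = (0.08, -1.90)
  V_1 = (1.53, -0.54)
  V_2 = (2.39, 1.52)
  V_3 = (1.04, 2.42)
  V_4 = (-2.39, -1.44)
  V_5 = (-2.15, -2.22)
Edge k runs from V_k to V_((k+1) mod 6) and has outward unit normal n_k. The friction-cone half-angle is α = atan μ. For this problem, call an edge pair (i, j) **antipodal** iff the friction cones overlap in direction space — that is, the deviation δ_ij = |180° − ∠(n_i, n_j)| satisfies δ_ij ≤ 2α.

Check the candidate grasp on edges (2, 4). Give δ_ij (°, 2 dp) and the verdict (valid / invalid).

δ = 39.21°, valid

α = atan 0.5 = 26.57°;  2α = 53.13°
edge 2: e_2 = (-1.35, +0.90);  n_2 = (+0.5547, +0.8321)
edge 4: e_4 = (+0.24, -0.78);  n_4 = (-0.9558, -0.2941)
∠(n_2, n_4) = 140.79°
δ = |180° − 140.79°| = 39.21°
39.21° ≤ 2α = 53.13°  →  valid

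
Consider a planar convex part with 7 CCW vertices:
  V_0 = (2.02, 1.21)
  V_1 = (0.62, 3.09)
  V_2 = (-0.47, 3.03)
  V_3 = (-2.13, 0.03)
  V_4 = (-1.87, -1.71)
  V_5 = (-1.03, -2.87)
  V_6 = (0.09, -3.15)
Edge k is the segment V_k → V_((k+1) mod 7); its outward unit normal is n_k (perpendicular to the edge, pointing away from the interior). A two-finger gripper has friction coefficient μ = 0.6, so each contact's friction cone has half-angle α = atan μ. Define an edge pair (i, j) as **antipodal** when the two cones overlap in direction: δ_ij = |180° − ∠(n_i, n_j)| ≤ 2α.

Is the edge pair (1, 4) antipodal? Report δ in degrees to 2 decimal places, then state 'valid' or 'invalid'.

δ = 57.24°, valid

α = atan 0.6 = 30.96°;  2α = 61.93°
edge 1: e_1 = (-1.09, -0.06);  n_1 = (-0.0550, +0.9985)
edge 4: e_4 = (+0.84, -1.16);  n_4 = (-0.8099, -0.5865)
∠(n_1, n_4) = 122.76°
δ = |180° − 122.76°| = 57.24°
57.24° ≤ 2α = 61.93°  →  valid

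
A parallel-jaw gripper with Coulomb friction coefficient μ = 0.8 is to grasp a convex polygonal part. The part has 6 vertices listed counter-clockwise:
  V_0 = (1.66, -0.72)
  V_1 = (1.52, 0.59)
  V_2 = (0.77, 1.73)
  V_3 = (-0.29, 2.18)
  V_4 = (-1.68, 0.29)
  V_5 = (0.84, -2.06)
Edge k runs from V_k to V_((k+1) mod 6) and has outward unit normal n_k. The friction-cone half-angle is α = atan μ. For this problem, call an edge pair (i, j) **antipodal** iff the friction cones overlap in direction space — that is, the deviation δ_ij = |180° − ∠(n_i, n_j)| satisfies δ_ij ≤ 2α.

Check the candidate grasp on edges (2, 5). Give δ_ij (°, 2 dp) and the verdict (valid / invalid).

δ = 81.54°, invalid

α = atan 0.8 = 38.66°;  2α = 77.32°
edge 2: e_2 = (-1.06, +0.45);  n_2 = (+0.3908, +0.9205)
edge 5: e_5 = (+0.82, +1.34);  n_5 = (+0.8530, -0.5220)
∠(n_2, n_5) = 98.46°
δ = |180° − 98.46°| = 81.54°
81.54° > 2α = 77.32°  →  invalid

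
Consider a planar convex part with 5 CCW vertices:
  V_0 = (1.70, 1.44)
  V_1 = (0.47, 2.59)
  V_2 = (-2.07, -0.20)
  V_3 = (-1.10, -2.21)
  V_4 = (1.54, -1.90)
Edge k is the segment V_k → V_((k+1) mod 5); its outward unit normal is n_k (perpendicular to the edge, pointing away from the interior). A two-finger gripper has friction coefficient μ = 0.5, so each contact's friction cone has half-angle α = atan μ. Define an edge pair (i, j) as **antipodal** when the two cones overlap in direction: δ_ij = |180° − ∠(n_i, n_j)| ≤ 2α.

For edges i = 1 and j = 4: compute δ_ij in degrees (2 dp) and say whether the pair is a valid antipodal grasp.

α = atan 0.5 = 26.57°;  2α = 53.13°
edge 1: e_1 = (-2.54, -2.79);  n_1 = (-0.7395, +0.6732)
edge 4: e_4 = (+0.16, +3.34);  n_4 = (+0.9989, -0.0478)
∠(n_1, n_4) = 140.43°
δ = |180° − 140.43°| = 39.57°
39.57° ≤ 2α = 53.13°  →  valid

δ = 39.57°, valid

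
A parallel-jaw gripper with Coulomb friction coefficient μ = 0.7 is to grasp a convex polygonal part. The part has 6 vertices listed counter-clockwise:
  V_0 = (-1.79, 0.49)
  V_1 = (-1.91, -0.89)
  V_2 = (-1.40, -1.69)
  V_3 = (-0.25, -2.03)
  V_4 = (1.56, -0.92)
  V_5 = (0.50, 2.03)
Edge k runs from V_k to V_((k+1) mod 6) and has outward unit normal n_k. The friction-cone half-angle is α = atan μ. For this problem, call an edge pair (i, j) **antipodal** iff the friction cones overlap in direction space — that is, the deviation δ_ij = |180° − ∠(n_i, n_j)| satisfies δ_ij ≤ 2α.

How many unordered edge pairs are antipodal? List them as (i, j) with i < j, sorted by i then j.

count = 6; pairs: (0,3), (0,4), (1,4), (2,4), (2,5), (3,5)

α = atan 0.7 = 34.99°;  2α = 69.98°
n_0 = (-0.9962, +0.0866)
n_1 = (-0.8432, -0.5376)
n_2 = (-0.2835, -0.9590)
n_3 = (+0.5228, -0.8525)
n_4 = (+0.9411, +0.3382)
n_5 = (-0.5580, +0.8298)
  (0,1): δ = 142.51°  ·
  (0,2): δ = 101.50°  ·
  (0,3): δ = 53.51°  ✓
  (0,4): δ = 24.73°  ✓
  (0,5): δ = 128.89°  ·
  (1,2): δ = 138.99°  ·
  (1,3): δ = 91.00°  ·
  (1,4): δ = 12.75°  ✓
  (1,5): δ = 91.40°  ·
  (2,3): δ = 132.01°  ·
  (2,4): δ = 53.77°  ✓
  (2,5): δ = 50.39°  ✓
  (3,4): δ = 101.75°  ·
  (3,5): δ = 2.40°  ✓
  (4,5): δ = 75.84°  ·
antipodal pairs: 6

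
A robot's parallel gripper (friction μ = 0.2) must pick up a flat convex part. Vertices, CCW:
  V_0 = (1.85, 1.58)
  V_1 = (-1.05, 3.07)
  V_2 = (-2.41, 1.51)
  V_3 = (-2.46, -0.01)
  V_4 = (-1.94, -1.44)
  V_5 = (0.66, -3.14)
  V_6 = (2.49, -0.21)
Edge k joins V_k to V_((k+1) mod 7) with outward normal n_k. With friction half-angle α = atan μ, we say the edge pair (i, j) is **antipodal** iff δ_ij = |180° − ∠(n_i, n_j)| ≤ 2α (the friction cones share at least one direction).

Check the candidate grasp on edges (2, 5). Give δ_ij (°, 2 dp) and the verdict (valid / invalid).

δ = 30.10°, invalid

α = atan 0.2 = 11.31°;  2α = 22.62°
edge 2: e_2 = (-0.05, -1.52);  n_2 = (-0.9995, +0.0329)
edge 5: e_5 = (+1.83, +2.93);  n_5 = (+0.8482, -0.5297)
∠(n_2, n_5) = 149.90°
δ = |180° − 149.90°| = 30.10°
30.10° > 2α = 22.62°  →  invalid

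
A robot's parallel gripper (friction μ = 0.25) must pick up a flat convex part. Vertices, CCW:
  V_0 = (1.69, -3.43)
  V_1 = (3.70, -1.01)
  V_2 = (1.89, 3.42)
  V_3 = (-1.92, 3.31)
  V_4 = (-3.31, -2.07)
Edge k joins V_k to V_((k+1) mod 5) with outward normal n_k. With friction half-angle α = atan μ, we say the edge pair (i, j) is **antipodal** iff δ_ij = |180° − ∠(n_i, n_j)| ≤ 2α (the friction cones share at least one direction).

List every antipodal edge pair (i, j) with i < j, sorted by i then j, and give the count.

count = 2; pairs: (0,3), (2,4)

α = atan 0.25 = 14.04°;  2α = 28.07°
n_0 = (+0.7693, -0.6389)
n_1 = (+0.9257, +0.3782)
n_2 = (-0.0289, +0.9996)
n_3 = (-0.9682, +0.2502)
n_4 = (-0.2625, -0.9649)
  (0,1): δ = 118.06°  ·
  (0,2): δ = 48.63°  ·
  (0,3): δ = 25.23°  ✓
  (0,4): δ = 114.50°  ·
  (1,2): δ = 110.57°  ·
  (1,3): δ = 36.71°  ·
  (1,4): δ = 52.56°  ·
  (2,3): δ = 106.14°  ·
  (2,4): δ = 16.87°  ✓
  (3,4): δ = 90.73°  ·
antipodal pairs: 2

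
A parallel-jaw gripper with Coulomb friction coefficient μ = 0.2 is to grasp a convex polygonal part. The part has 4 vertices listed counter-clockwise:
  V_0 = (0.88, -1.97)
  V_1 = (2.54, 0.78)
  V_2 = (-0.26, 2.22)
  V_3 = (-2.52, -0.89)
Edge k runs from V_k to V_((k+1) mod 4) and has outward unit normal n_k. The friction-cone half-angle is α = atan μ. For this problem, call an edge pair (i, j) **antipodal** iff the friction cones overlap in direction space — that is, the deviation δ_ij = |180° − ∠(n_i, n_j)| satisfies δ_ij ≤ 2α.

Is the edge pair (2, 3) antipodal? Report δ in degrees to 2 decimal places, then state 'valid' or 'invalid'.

δ = 71.62°, invalid

α = atan 0.2 = 11.31°;  2α = 22.62°
edge 2: e_2 = (-2.26, -3.11);  n_2 = (-0.8090, +0.5879)
edge 3: e_3 = (+3.40, -1.08);  n_3 = (-0.3027, -0.9531)
∠(n_2, n_3) = 108.38°
δ = |180° − 108.38°| = 71.62°
71.62° > 2α = 22.62°  →  invalid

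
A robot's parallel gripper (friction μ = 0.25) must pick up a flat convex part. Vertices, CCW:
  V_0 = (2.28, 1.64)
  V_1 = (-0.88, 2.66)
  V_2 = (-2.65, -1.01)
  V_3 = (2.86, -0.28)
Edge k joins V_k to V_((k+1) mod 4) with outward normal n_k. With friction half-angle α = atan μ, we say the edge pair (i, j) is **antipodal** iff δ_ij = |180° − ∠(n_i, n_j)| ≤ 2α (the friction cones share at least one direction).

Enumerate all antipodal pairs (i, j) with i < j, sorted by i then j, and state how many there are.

count = 1; pairs: (0,2)

α = atan 0.25 = 14.04°;  2α = 28.07°
n_0 = (+0.3072, +0.9517)
n_1 = (-0.9007, +0.4344)
n_2 = (+0.1313, -0.9913)
n_3 = (+0.9573, +0.2892)
  (0,1): δ = 97.86°  ·
  (0,2): δ = 25.44°  ✓
  (0,3): δ = 124.70°  ·
  (1,2): δ = 56.71°  ·
  (1,3): δ = 42.56°  ·
  (2,3): δ = 80.74°  ·
antipodal pairs: 1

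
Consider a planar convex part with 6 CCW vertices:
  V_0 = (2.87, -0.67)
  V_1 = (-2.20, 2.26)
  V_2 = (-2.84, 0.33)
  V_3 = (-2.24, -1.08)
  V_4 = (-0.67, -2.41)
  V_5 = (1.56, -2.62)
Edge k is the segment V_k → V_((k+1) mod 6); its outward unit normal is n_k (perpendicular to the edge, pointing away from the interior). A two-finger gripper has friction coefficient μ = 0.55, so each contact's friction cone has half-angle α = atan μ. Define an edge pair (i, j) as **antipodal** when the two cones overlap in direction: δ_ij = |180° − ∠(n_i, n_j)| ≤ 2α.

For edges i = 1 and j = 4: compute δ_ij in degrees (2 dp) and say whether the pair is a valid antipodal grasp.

α = atan 0.55 = 28.81°;  2α = 57.62°
edge 1: e_1 = (-0.64, -1.93);  n_1 = (-0.9492, +0.3148)
edge 4: e_4 = (+2.23, -0.21);  n_4 = (-0.0938, -0.9956)
∠(n_1, n_4) = 102.97°
δ = |180° − 102.97°| = 77.03°
77.03° > 2α = 57.62°  →  invalid

δ = 77.03°, invalid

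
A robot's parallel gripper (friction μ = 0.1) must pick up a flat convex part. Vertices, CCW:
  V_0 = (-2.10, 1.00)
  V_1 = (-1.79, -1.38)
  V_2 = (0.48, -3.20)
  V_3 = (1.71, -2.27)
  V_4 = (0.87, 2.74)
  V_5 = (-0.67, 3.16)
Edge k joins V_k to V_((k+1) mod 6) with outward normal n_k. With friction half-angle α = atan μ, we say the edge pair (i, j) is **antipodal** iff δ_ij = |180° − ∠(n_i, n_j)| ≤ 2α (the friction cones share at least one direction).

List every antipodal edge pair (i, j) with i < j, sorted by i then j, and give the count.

count = 1; pairs: (0,3)

α = atan 0.1 = 5.71°;  2α = 11.42°
n_0 = (-0.9916, -0.1292)
n_1 = (-0.6255, -0.7802)
n_2 = (+0.6031, -0.7977)
n_3 = (+0.9862, +0.1654)
n_4 = (+0.2631, +0.9648)
n_5 = (-0.8338, +0.5520)
  (0,1): δ = 136.14°  ·
  (0,2): δ = 60.33°  ·
  (0,3): δ = 2.10°  ✓
  (0,4): δ = 67.32°  ·
  (0,5): δ = 139.07°  ·
  (1,2): δ = 104.19°  ·
  (1,3): δ = 41.76°  ·
  (1,4): δ = 23.47°  ·
  (1,5): δ = 95.22°  ·
  (2,3): δ = 117.57°  ·
  (2,4): δ = 52.35°  ·
  (2,5): δ = 19.40°  ·
  (3,4): δ = 114.77°  ·
  (3,5): δ = 43.02°  ·
  (4,5): δ = 108.25°  ·
antipodal pairs: 1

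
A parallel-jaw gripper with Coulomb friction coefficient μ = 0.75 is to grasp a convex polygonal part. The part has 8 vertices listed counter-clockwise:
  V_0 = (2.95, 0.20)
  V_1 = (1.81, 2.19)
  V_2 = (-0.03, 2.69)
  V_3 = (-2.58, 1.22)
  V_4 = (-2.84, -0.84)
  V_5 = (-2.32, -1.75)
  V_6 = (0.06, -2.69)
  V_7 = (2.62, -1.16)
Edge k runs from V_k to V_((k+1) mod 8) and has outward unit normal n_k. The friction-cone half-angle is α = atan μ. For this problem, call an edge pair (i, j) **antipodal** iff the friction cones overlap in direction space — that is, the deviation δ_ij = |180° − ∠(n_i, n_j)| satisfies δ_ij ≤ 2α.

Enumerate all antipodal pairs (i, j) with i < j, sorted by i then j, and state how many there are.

count = 12; pairs: (0,3), (0,4), (0,5), (1,4), (1,5), (1,6), (2,5), (2,6), (2,7), (3,6), (3,7), (4,7)

α = atan 0.75 = 36.87°;  2α = 73.74°
n_0 = (+0.8677, +0.4971)
n_1 = (+0.2622, +0.9650)
n_2 = (-0.4994, +0.8664)
n_3 = (-0.9921, +0.1252)
n_4 = (-0.8682, -0.4961)
n_5 = (-0.3673, -0.9301)
n_6 = (+0.5130, -0.8584)
n_7 = (+0.9718, -0.2358)
  (0,1): δ = 135.01°  ·
  (0,2): δ = 89.84°  ·
  (0,3): δ = 37.00°  ✓
  (0,4): δ = 0.06°  ✓
  (0,5): δ = 38.64°  ✓
  (0,6): δ = 91.06°  ·
  (0,7): δ = 136.55°  ·
  (1,2): δ = 134.84°  ·
  (1,3): δ = 81.99°  ·
  (1,4): δ = 45.05°  ✓
  (1,5): δ = 6.35°  ✓
  (1,6): δ = 46.07°  ✓
  (1,7): δ = 91.56°  ·
  (2,3): δ = 127.16°  ·
  (2,4): δ = 90.22°  ·
  (2,5): δ = 51.51°  ✓
  (2,6): δ = 0.90°  ✓
  (2,7): δ = 46.40°  ✓
  (3,4): δ = 143.06°  ·
  (3,5): δ = 104.36°  ·
  (3,6): δ = 51.94°  ✓
  (3,7): δ = 6.45°  ✓
  (4,5): δ = 141.30°  ·
  (4,6): δ = 88.88°  ·
  (4,7): δ = 43.38°  ✓
  (5,6): δ = 127.58°  ·
  (5,7): δ = 82.09°  ·
  (6,7): δ = 134.50°  ·
antipodal pairs: 12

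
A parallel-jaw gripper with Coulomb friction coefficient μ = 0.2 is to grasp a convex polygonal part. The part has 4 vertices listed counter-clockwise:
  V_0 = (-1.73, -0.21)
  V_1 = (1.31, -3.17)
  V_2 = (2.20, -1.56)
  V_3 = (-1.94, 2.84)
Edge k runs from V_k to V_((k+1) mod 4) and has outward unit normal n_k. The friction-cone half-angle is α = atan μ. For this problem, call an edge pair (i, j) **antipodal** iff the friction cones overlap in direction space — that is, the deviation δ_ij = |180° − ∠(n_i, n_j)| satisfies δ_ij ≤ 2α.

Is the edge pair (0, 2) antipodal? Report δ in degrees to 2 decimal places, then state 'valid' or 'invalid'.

δ = 2.51°, valid

α = atan 0.2 = 11.31°;  2α = 22.62°
edge 0: e_0 = (+3.04, -2.96);  n_0 = (-0.6976, -0.7165)
edge 2: e_2 = (-4.14, +4.40);  n_2 = (+0.7283, +0.6853)
∠(n_0, n_2) = 177.49°
δ = |180° − 177.49°| = 2.51°
2.51° ≤ 2α = 22.62°  →  valid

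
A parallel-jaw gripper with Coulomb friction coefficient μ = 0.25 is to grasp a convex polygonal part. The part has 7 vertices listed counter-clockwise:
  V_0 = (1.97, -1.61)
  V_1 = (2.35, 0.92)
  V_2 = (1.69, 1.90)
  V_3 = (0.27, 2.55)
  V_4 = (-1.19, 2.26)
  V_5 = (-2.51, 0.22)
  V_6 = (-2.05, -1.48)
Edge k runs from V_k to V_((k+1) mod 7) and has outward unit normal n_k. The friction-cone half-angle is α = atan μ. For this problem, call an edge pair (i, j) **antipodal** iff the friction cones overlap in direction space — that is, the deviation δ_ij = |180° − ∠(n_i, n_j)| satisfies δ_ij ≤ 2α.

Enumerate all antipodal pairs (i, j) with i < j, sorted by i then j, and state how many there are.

α = atan 0.25 = 14.04°;  2α = 28.07°
n_0 = (+0.9889, -0.1485)
n_1 = (+0.8294, +0.5586)
n_2 = (+0.4162, +0.9093)
n_3 = (-0.1948, +0.9808)
n_4 = (-0.8396, +0.5433)
n_5 = (-0.9653, -0.2612)
n_6 = (-0.0323, -0.9995)
  (0,1): δ = 137.50°  ·
  (0,2): δ = 106.05°  ·
  (0,3): δ = 70.22°  ·
  (0,4): δ = 24.36°  ✓
  (0,5): δ = 23.68°  ✓
  (0,6): δ = 96.69°  ·
  (1,2): δ = 148.55°  ·
  (1,3): δ = 112.72°  ·
  (1,4): δ = 66.86°  ·
  (1,5): δ = 18.82°  ✓
  (1,6): δ = 54.19°  ·
  (2,3): δ = 144.17°  ·
  (2,4): δ = 98.31°  ·
  (2,5): δ = 50.26°  ·
  (2,6): δ = 22.74°  ✓
  (3,4): δ = 134.14°  ·
  (3,5): δ = 86.09°  ·
  (3,6): δ = 13.09°  ✓
  (4,5): δ = 131.95°  ·
  (4,6): δ = 58.95°  ·
  (5,6): δ = 106.99°  ·
antipodal pairs: 5

count = 5; pairs: (0,4), (0,5), (1,5), (2,6), (3,6)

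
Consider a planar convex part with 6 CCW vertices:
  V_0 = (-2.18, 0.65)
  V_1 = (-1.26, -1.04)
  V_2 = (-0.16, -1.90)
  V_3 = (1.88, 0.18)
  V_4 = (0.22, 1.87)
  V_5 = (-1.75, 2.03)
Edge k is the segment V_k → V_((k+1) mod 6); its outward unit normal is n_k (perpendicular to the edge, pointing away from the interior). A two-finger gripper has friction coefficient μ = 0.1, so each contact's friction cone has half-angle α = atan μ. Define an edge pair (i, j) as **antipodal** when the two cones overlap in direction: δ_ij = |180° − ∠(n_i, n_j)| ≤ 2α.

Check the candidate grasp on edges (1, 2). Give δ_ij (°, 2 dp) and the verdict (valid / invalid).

α = atan 0.1 = 5.71°;  2α = 11.42°
edge 1: e_1 = (+1.10, -0.86);  n_1 = (-0.6159, -0.7878)
edge 2: e_2 = (+2.04, +2.08);  n_2 = (+0.7139, -0.7002)
∠(n_1, n_2) = 83.58°
δ = |180° − 83.58°| = 96.42°
96.42° > 2α = 11.42°  →  invalid

δ = 96.42°, invalid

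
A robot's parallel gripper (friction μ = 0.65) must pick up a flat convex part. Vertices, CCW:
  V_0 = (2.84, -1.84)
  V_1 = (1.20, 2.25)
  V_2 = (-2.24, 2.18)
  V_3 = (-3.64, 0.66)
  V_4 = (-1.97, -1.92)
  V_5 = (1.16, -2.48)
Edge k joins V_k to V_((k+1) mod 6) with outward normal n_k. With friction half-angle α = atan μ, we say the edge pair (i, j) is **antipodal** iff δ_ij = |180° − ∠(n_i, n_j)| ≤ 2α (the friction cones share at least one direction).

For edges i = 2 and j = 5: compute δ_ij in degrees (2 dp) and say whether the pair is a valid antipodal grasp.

α = atan 0.65 = 33.02°;  2α = 66.05°
edge 2: e_2 = (-1.40, -1.52);  n_2 = (-0.7355, +0.6775)
edge 5: e_5 = (+1.68, +0.64);  n_5 = (+0.3560, -0.9345)
∠(n_2, n_5) = 153.50°
δ = |180° − 153.50°| = 26.50°
26.50° ≤ 2α = 66.05°  →  valid

δ = 26.50°, valid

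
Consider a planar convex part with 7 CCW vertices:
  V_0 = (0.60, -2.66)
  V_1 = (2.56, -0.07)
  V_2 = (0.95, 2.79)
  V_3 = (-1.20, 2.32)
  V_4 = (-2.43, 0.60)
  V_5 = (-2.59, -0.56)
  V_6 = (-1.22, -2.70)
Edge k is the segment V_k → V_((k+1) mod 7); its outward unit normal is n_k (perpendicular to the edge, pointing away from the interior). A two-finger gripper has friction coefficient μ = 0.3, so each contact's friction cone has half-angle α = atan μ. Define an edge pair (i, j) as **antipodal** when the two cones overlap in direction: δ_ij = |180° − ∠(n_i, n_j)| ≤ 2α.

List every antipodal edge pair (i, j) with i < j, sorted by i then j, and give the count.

α = atan 0.3 = 16.70°;  2α = 33.40°
n_0 = (+0.7974, -0.6034)
n_1 = (+0.8714, +0.4906)
n_2 = (-0.2136, +0.9769)
n_3 = (-0.8134, +0.5817)
n_4 = (-0.9906, +0.1366)
n_5 = (-0.8422, -0.5392)
n_6 = (+0.0220, -0.9998)
  (0,1): δ = 113.51°  ·
  (0,2): δ = 40.55°  ·
  (0,3): δ = 1.55°  ✓
  (0,4): δ = 29.26°  ✓
  (0,5): δ = 69.74°  ·
  (0,6): δ = 128.38°  ·
  (1,2): δ = 107.05°  ·
  (1,3): δ = 64.95°  ·
  (1,4): δ = 37.23°  ·
  (1,5): δ = 3.25°  ✓
  (1,6): δ = 61.88°  ·
  (2,3): δ = 137.90°  ·
  (2,4): δ = 110.18°  ·
  (2,5): δ = 69.70°  ·
  (2,6): δ = 11.07°  ✓
  (3,4): δ = 152.28°  ·
  (3,5): δ = 111.80°  ·
  (3,6): δ = 53.17°  ·
  (4,5): δ = 139.52°  ·
  (4,6): δ = 80.89°  ·
  (5,6): δ = 121.37°  ·
antipodal pairs: 4

count = 4; pairs: (0,3), (0,4), (1,5), (2,6)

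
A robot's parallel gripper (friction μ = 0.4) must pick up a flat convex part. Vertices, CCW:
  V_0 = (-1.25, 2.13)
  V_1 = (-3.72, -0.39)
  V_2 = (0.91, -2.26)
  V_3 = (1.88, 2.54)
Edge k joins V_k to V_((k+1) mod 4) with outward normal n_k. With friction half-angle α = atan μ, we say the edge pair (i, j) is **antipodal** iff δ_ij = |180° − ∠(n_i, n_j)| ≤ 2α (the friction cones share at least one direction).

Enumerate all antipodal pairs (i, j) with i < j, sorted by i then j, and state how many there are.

α = atan 0.4 = 21.80°;  2α = 43.60°
n_0 = (-0.7142, +0.7000)
n_1 = (-0.3745, -0.9272)
n_2 = (+0.9802, -0.1981)
n_3 = (-0.1299, +0.9915)
  (0,1): δ = 67.57°  ·
  (0,2): δ = 33.00°  ✓
  (0,3): δ = 141.89°  ·
  (1,2): δ = 79.43°  ·
  (1,3): δ = 29.46°  ✓
  (2,3): δ = 71.11°  ·
antipodal pairs: 2

count = 2; pairs: (0,2), (1,3)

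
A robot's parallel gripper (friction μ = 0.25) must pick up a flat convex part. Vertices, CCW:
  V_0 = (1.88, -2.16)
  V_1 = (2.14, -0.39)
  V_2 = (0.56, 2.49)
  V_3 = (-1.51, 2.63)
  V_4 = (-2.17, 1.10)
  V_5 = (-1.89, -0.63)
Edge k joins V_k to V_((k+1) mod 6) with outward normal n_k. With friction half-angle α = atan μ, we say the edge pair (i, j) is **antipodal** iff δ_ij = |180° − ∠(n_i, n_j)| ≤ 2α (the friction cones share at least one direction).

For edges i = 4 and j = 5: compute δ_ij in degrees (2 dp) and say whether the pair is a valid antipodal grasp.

δ = 121.28°, invalid

α = atan 0.25 = 14.04°;  2α = 28.07°
edge 4: e_4 = (+0.28, -1.73);  n_4 = (-0.9872, -0.1598)
edge 5: e_5 = (+3.77, -1.53);  n_5 = (-0.3760, -0.9266)
∠(n_4, n_5) = 58.72°
δ = |180° − 58.72°| = 121.28°
121.28° > 2α = 28.07°  →  invalid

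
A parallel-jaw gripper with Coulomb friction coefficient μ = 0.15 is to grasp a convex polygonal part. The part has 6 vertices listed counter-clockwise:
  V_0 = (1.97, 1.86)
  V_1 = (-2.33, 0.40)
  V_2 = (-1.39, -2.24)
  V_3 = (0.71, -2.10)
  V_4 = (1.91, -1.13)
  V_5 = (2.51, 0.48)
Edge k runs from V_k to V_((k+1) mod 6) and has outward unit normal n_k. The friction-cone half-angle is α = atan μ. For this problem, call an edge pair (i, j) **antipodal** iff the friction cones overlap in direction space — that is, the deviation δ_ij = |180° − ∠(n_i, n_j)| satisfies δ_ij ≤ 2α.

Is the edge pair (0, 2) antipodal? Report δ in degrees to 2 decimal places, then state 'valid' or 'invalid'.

δ = 14.94°, valid

α = atan 0.15 = 8.53°;  2α = 17.06°
edge 0: e_0 = (-4.30, -1.46);  n_0 = (-0.3215, +0.9469)
edge 2: e_2 = (+2.10, +0.14);  n_2 = (+0.0665, -0.9978)
∠(n_0, n_2) = 165.06°
δ = |180° − 165.06°| = 14.94°
14.94° ≤ 2α = 17.06°  →  valid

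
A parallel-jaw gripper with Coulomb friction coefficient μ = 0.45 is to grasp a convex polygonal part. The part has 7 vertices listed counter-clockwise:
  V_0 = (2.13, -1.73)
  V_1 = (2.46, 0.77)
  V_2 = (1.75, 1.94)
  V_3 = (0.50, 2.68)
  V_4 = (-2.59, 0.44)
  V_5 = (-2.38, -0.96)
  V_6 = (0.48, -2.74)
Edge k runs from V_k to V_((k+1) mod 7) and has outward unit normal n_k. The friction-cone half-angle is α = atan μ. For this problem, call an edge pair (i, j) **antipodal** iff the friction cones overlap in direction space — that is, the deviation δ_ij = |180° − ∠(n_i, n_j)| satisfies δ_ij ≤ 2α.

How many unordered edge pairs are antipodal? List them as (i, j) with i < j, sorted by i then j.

count = 6; pairs: (0,3), (0,4), (1,4), (1,5), (2,5), (3,6)

α = atan 0.45 = 24.23°;  2α = 48.46°
n_0 = (+0.9914, -0.1309)
n_1 = (+0.8549, +0.5188)
n_2 = (+0.5094, +0.8605)
n_3 = (-0.5869, +0.8096)
n_4 = (-0.9889, -0.1483)
n_5 = (-0.5284, -0.8490)
n_6 = (+0.5221, -0.8529)
  (0,1): δ = 141.23°  ·
  (0,2): δ = 113.11°  ·
  (0,3): δ = 46.54°  ✓
  (0,4): δ = 16.05°  ✓
  (0,5): δ = 65.62°  ·
  (0,6): δ = 128.99°  ·
  (1,2): δ = 151.88°  ·
  (1,3): δ = 85.31°  ·
  (1,4): δ = 22.72°  ✓
  (1,5): δ = 26.85°  ✓
  (1,6): δ = 90.22°  ·
  (2,3): δ = 113.44°  ·
  (2,4): δ = 50.84°  ·
  (2,5): δ = 1.27°  ✓
  (2,6): δ = 62.10°  ·
  (3,4): δ = 117.41°  ·
  (3,5): δ = 67.84°  ·
  (3,6): δ = 4.47°  ✓
  (4,5): δ = 130.43°  ·
  (4,6): δ = 67.06°  ·
  (5,6): δ = 116.63°  ·
antipodal pairs: 6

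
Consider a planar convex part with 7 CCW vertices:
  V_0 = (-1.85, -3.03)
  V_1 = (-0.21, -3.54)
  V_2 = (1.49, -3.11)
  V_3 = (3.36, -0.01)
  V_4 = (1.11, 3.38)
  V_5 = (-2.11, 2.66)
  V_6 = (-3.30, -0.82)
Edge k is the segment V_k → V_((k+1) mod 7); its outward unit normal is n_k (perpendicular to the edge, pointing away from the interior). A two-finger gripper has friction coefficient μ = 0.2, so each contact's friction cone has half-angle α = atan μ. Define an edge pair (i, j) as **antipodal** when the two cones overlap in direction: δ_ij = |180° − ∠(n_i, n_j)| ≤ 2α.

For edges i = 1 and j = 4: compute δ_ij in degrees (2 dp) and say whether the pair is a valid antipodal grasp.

α = atan 0.2 = 11.31°;  2α = 22.62°
edge 1: e_1 = (+1.70, +0.43);  n_1 = (+0.2452, -0.9695)
edge 4: e_4 = (-3.22, -0.72);  n_4 = (-0.2182, +0.9759)
∠(n_1, n_4) = 178.41°
δ = |180° − 178.41°| = 1.59°
1.59° ≤ 2α = 22.62°  →  valid

δ = 1.59°, valid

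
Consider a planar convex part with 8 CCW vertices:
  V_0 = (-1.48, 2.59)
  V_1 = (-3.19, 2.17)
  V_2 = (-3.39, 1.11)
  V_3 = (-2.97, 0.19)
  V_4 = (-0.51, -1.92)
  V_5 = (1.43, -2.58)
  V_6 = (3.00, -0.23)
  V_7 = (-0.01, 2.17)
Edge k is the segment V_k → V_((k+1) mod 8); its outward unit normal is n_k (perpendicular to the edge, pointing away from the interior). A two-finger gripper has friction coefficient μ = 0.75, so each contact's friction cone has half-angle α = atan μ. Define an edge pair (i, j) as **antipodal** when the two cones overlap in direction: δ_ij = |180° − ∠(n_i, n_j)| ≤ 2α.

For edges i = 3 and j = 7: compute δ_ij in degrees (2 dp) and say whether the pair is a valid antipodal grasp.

α = atan 0.75 = 36.87°;  2α = 73.74°
edge 3: e_3 = (+2.46, -2.11);  n_3 = (-0.6510, -0.7590)
edge 7: e_7 = (-1.47, +0.42);  n_7 = (+0.2747, +0.9615)
∠(n_3, n_7) = 155.32°
δ = |180° − 155.32°| = 24.68°
24.68° ≤ 2α = 73.74°  →  valid

δ = 24.68°, valid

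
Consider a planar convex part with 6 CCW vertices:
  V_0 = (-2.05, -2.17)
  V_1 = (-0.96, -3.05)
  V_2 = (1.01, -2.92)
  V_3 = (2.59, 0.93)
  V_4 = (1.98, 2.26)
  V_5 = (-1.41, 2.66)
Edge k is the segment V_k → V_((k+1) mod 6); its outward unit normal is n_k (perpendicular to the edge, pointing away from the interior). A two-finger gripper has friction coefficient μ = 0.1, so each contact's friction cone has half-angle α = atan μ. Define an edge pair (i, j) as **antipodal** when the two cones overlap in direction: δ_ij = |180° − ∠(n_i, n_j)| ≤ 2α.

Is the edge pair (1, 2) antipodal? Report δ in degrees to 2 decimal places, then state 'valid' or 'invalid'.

δ = 116.09°, invalid

α = atan 0.1 = 5.71°;  2α = 11.42°
edge 1: e_1 = (+1.97, +0.13);  n_1 = (+0.0658, -0.9978)
edge 2: e_2 = (+1.58, +3.85);  n_2 = (+0.9251, -0.3797)
∠(n_1, n_2) = 63.91°
δ = |180° − 63.91°| = 116.09°
116.09° > 2α = 11.42°  →  invalid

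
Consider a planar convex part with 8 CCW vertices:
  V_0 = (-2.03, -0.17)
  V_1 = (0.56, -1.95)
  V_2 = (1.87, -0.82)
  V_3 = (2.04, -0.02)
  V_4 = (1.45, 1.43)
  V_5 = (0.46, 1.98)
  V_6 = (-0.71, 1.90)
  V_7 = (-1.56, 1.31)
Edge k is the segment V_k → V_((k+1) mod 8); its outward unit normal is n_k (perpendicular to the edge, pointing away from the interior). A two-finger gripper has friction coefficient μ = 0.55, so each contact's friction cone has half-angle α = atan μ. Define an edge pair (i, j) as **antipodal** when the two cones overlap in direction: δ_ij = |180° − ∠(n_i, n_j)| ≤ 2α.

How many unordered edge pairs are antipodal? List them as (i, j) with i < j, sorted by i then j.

α = atan 0.55 = 28.81°;  2α = 57.62°
n_0 = (-0.5664, -0.8241)
n_1 = (+0.6532, -0.7572)
n_2 = (+0.9782, -0.2079)
n_3 = (+0.9263, +0.3769)
n_4 = (+0.4856, +0.8742)
n_5 = (-0.0682, +0.9977)
n_6 = (-0.5702, +0.8215)
n_7 = (-0.9531, +0.3027)
  (0,1): δ = 104.72°  ·
  (0,2): δ = 67.50°  ·
  (0,3): δ = 33.36°  ✓
  (0,4): δ = 5.44°  ✓
  (0,5): δ = 38.41°  ✓
  (0,6): δ = 69.26°  ·
  (0,7): δ = 106.88°  ·
  (1,2): δ = 142.78°  ·
  (1,3): δ = 108.64°  ·
  (1,4): δ = 69.84°  ·
  (1,5): δ = 36.87°  ✓
  (1,6): δ = 6.02°  ✓
  (1,7): δ = 31.60°  ✓
  (2,3): δ = 145.86°  ·
  (2,4): δ = 107.06°  ·
  (2,5): δ = 74.09°  ·
  (2,6): δ = 43.24°  ✓
  (2,7): δ = 5.62°  ✓
  (3,4): δ = 141.20°  ·
  (3,5): δ = 108.23°  ·
  (3,6): δ = 77.38°  ·
  (3,7): δ = 39.76°  ✓
  (4,5): δ = 147.03°  ·
  (4,6): δ = 116.18°  ·
  (4,7): δ = 78.56°  ·
  (5,6): δ = 149.15°  ·
  (5,7): δ = 111.53°  ·
  (6,7): δ = 142.38°  ·
antipodal pairs: 9

count = 9; pairs: (0,3), (0,4), (0,5), (1,5), (1,6), (1,7), (2,6), (2,7), (3,7)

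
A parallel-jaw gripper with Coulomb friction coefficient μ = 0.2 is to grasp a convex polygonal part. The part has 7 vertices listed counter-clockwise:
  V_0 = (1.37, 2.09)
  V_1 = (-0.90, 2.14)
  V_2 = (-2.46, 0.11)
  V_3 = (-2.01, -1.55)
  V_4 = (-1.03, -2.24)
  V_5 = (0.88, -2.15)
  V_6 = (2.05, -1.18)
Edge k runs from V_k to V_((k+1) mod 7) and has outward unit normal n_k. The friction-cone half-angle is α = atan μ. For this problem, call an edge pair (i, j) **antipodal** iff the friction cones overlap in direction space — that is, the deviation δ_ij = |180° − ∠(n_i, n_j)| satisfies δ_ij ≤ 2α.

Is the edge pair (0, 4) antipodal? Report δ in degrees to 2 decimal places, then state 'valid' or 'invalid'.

δ = 3.96°, valid

α = atan 0.2 = 11.31°;  2α = 22.62°
edge 0: e_0 = (-2.27, +0.05);  n_0 = (+0.0220, +0.9998)
edge 4: e_4 = (+1.91, +0.09);  n_4 = (+0.0471, -0.9989)
∠(n_0, n_4) = 176.04°
δ = |180° − 176.04°| = 3.96°
3.96° ≤ 2α = 22.62°  →  valid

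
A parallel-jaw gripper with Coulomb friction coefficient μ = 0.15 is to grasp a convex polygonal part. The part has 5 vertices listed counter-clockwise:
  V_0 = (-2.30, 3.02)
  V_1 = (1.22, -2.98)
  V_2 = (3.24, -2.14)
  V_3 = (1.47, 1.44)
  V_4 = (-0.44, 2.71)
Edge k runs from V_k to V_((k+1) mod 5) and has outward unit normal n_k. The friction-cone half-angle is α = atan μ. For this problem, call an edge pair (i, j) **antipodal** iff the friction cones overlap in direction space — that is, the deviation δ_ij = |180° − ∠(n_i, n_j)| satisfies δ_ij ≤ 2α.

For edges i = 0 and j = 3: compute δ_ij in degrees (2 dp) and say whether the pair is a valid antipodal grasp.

α = atan 0.15 = 8.53°;  2α = 17.06°
edge 0: e_0 = (+3.52, -6.00);  n_0 = (-0.8625, -0.5060)
edge 3: e_3 = (-1.91, +1.27);  n_3 = (+0.5537, +0.8327)
∠(n_0, n_3) = 154.02°
δ = |180° − 154.02°| = 25.98°
25.98° > 2α = 17.06°  →  invalid

δ = 25.98°, invalid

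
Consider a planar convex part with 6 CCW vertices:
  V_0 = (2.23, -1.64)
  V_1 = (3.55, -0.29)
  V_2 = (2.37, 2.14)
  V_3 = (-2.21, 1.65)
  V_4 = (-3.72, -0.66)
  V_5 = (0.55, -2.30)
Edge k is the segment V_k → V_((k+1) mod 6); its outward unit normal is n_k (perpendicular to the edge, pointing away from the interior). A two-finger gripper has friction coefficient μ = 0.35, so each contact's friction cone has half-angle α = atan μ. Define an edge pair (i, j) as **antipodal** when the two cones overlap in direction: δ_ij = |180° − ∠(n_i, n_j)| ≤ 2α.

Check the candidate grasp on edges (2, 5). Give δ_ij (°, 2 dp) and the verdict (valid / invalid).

δ = 15.34°, valid

α = atan 0.35 = 19.29°;  2α = 38.58°
edge 2: e_2 = (-4.58, -0.49);  n_2 = (-0.1064, +0.9943)
edge 5: e_5 = (+1.68, +0.66);  n_5 = (+0.3657, -0.9308)
∠(n_2, n_5) = 164.66°
δ = |180° − 164.66°| = 15.34°
15.34° ≤ 2α = 38.58°  →  valid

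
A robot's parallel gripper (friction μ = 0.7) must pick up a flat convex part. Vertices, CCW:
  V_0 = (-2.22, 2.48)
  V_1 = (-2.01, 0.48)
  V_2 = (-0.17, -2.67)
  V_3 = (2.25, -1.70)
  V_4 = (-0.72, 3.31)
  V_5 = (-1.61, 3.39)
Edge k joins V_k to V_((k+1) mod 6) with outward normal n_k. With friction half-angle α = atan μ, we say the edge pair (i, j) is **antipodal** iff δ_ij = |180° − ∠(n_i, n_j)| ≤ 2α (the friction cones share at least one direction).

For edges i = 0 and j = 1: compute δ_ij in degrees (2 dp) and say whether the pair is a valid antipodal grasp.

δ = 155.70°, invalid

α = atan 0.7 = 34.99°;  2α = 69.98°
edge 0: e_0 = (+0.21, -2.00);  n_0 = (-0.9945, -0.1044)
edge 1: e_1 = (+1.84, -3.15);  n_1 = (-0.8635, -0.5044)
∠(n_0, n_1) = 24.30°
δ = |180° − 24.30°| = 155.70°
155.70° > 2α = 69.98°  →  invalid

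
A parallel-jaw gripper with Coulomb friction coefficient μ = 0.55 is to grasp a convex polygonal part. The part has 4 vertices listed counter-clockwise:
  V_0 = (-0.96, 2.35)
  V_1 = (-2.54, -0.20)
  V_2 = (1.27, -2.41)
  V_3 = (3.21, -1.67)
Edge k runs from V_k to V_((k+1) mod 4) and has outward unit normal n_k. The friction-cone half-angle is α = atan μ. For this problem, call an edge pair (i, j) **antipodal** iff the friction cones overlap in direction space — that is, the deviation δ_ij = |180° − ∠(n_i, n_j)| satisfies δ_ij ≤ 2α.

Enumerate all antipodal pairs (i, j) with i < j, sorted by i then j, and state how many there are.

count = 2; pairs: (0,2), (1,3)

α = atan 0.55 = 28.81°;  2α = 57.62°
n_0 = (-0.8501, +0.5267)
n_1 = (-0.5018, -0.8650)
n_2 = (+0.3564, -0.9343)
n_3 = (+0.6940, +0.7199)
  (0,1): δ = 88.33°  ·
  (0,2): δ = 37.34°  ✓
  (0,3): δ = 77.83°  ·
  (1,2): δ = 129.00°  ·
  (1,3): δ = 13.83°  ✓
  (2,3): δ = 64.83°  ·
antipodal pairs: 2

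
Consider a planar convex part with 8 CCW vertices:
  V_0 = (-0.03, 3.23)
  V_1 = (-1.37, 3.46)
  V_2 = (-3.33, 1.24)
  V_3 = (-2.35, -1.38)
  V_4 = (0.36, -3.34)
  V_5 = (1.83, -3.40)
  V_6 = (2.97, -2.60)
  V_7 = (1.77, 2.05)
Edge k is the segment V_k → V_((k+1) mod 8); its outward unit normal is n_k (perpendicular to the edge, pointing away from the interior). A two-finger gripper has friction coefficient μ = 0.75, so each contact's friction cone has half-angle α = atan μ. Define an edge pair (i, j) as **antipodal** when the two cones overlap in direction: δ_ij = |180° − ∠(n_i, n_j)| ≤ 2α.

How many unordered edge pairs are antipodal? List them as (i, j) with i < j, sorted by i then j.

count = 14; pairs: (0,2), (0,3), (0,4), (0,5), (1,4), (1,5), (1,6), (2,6), (2,7), (3,6), (3,7), (4,6), (4,7), (5,7)

α = atan 0.75 = 36.87°;  2α = 73.74°
n_0 = (+0.1692, +0.9856)
n_1 = (-0.7496, +0.6618)
n_2 = (-0.9366, -0.3503)
n_3 = (-0.5860, -0.8103)
n_4 = (-0.0408, -0.9992)
n_5 = (+0.5744, -0.8186)
n_6 = (+0.9683, +0.2499)
n_7 = (+0.5483, +0.8363)
  (0,1): δ = 121.70°  ·
  (0,2): δ = 59.75°  ✓
  (0,3): δ = 26.14°  ✓
  (0,4): δ = 7.40°  ✓
  (0,5): δ = 44.80°  ✓
  (0,6): δ = 114.21°  ·
  (0,7): δ = 156.49°  ·
  (1,2): δ = 118.05°  ·
  (1,3): δ = 84.44°  ·
  (1,4): δ = 50.90°  ✓
  (1,5): δ = 13.50°  ✓
  (1,6): δ = 55.91°  ✓
  (1,7): δ = 98.19°  ·
  (2,3): δ = 146.38°  ·
  (2,4): δ = 112.85°  ·
  (2,5): δ = 75.45°  ·
  (2,6): δ = 6.04°  ✓
  (2,7): δ = 36.24°  ✓
  (3,4): δ = 146.46°  ·
  (3,5): δ = 109.06°  ·
  (3,6): δ = 39.65°  ✓
  (3,7): δ = 2.63°  ✓
  (4,5): δ = 142.60°  ·
  (4,6): δ = 73.19°  ✓
  (4,7): δ = 30.91°  ✓
  (5,6): δ = 110.59°  ·
  (5,7): δ = 68.31°  ✓
  (6,7): δ = 137.72°  ·
antipodal pairs: 14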